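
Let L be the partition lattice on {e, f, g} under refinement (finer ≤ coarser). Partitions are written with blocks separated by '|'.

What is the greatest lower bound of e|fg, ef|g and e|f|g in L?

Common lower bounds of {e|fg, ef|g, e|f|g}: e|f|g.
The greatest among these is e|f|g.

e|f|g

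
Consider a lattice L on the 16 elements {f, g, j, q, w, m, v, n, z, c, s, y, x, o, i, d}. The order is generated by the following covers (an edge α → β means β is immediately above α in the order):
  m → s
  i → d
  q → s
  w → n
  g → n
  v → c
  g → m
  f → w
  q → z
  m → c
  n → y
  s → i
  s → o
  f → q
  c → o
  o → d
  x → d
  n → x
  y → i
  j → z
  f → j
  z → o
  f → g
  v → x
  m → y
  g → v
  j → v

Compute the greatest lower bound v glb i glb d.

g

Common lower bounds of {v, i, d}: f, g.
The greatest among these is g.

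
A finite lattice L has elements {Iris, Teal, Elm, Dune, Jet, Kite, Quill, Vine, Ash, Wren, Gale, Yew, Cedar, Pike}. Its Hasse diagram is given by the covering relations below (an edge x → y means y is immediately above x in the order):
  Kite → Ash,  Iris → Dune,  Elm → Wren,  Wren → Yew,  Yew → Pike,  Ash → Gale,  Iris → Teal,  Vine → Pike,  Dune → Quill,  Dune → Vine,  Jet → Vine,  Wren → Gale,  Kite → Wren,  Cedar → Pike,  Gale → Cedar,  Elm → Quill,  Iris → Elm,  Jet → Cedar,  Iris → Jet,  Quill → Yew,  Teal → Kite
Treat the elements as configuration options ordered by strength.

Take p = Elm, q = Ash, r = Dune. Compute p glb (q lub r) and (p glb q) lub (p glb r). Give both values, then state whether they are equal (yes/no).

Elm; Iris; no

q lub r = Pike, so p glb (q lub r) = Elm glb Pike = Elm.
p glb q = Iris and p glb r = Iris, so (p glb q) lub (p glb r) = Iris lub Iris = Iris.
Equal: no.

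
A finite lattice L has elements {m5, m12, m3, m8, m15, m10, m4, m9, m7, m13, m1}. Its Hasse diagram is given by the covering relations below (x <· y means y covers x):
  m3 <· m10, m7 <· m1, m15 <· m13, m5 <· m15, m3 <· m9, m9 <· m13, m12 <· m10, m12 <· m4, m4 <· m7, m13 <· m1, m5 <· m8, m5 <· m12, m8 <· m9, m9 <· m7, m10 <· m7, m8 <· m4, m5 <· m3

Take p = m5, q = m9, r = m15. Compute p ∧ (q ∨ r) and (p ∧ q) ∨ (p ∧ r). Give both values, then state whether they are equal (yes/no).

m5; m5; yes

q ∨ r = m13, so p ∧ (q ∨ r) = m5 ∧ m13 = m5.
p ∧ q = m5 and p ∧ r = m5, so (p ∧ q) ∨ (p ∧ r) = m5 ∨ m5 = m5.
Equal: yes.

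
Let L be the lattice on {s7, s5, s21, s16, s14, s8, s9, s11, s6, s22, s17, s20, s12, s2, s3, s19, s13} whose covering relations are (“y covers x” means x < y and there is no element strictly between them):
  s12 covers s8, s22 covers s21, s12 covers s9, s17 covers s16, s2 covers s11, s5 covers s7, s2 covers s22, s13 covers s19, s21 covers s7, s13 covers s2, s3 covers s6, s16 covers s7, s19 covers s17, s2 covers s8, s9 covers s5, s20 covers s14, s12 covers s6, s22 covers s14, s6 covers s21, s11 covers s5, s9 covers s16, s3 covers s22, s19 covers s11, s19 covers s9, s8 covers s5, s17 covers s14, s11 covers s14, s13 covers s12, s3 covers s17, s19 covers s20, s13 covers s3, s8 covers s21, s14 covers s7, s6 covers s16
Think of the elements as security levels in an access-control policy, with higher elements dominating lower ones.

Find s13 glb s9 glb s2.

s5

Common lower bounds of {s13, s9, s2}: s5, s7.
The greatest among these is s5.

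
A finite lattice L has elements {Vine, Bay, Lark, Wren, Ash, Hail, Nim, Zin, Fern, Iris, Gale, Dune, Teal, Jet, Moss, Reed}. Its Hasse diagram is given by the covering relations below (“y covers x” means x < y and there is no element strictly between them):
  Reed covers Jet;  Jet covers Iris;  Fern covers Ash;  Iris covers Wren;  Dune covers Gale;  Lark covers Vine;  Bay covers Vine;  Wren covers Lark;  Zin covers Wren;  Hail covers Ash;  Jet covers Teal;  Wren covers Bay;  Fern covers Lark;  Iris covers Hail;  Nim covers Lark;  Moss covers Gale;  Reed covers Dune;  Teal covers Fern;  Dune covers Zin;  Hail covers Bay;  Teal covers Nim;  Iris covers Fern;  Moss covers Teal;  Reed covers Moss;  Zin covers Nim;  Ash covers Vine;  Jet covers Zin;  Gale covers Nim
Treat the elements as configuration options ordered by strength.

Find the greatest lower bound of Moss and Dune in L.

Common lower bounds of {Moss, Dune}: Gale, Lark, Nim, Vine.
The greatest among these is Gale.

Gale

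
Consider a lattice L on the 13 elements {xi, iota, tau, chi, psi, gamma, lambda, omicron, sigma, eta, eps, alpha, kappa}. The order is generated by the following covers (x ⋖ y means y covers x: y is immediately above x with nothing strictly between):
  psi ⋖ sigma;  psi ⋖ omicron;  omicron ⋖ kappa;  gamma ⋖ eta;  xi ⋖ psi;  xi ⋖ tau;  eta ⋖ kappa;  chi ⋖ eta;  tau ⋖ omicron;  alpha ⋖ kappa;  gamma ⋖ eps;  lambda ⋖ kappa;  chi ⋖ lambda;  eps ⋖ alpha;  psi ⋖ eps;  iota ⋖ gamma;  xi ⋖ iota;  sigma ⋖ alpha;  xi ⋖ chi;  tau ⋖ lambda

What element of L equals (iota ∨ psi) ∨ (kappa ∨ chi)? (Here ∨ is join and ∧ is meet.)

iota ∨ psi = eps
kappa ∨ chi = kappa
eps ∨ kappa = kappa

kappa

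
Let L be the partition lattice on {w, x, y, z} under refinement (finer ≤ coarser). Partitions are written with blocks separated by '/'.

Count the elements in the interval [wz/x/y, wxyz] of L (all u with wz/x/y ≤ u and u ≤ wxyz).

The interval [wz/x/y, wxyz] = {wxyz, wxz/y, wyz/x, wz/x/y, wz/xy}, which has 5 elements.

5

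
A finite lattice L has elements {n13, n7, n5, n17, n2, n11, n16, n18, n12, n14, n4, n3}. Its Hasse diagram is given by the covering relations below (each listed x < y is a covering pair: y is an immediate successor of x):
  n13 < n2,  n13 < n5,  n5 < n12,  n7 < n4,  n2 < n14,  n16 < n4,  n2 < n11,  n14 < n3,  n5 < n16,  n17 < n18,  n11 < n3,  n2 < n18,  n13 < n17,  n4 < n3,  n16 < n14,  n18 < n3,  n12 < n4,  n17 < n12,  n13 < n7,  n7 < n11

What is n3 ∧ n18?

n18

Common lower bounds of {n3, n18}: n13, n17, n18, n2.
The greatest among these is n18.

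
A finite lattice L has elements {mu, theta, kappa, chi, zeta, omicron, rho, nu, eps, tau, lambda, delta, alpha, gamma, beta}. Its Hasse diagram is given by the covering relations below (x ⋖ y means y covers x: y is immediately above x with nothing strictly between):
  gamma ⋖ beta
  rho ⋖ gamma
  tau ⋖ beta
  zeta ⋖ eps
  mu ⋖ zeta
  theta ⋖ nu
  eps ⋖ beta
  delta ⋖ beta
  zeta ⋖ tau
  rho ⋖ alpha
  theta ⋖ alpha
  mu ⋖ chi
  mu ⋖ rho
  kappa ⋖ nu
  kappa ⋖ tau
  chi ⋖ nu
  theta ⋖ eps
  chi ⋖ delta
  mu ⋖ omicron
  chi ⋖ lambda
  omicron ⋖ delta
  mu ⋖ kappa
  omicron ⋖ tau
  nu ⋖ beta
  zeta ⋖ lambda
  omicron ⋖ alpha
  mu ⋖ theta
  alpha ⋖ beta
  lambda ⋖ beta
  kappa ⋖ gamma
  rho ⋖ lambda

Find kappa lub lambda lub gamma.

Common upper bounds of {kappa, lambda, gamma}: beta.
The least among these is beta.

beta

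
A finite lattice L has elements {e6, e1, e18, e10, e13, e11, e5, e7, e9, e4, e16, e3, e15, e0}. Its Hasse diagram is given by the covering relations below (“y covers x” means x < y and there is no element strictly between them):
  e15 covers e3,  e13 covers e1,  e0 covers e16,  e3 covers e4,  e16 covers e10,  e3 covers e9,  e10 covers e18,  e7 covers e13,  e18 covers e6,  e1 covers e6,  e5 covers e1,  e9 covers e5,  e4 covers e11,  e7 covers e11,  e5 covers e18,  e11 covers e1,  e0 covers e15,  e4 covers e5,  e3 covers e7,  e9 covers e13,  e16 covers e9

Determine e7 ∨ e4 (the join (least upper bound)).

e3

Common upper bounds of {e7, e4}: e0, e15, e3.
The least among these is e3.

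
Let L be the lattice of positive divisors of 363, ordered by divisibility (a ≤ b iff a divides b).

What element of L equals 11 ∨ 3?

33

11 ∨ 3 = 33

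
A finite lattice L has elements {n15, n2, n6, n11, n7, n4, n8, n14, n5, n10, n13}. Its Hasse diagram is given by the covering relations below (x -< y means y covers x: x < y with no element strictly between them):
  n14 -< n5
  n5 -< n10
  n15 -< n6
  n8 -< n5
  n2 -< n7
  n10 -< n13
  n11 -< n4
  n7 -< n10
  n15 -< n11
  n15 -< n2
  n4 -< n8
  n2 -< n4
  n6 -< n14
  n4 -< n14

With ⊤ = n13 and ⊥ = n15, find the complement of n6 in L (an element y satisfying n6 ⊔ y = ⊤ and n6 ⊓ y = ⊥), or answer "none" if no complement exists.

none

For every candidate y, either n6 ∨ y ≠ n13 or n6 ∧ y ≠ n15; no complement exists.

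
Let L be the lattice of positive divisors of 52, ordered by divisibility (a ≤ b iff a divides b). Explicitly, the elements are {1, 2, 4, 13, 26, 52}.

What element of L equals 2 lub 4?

4

2 ∨ 4 = 4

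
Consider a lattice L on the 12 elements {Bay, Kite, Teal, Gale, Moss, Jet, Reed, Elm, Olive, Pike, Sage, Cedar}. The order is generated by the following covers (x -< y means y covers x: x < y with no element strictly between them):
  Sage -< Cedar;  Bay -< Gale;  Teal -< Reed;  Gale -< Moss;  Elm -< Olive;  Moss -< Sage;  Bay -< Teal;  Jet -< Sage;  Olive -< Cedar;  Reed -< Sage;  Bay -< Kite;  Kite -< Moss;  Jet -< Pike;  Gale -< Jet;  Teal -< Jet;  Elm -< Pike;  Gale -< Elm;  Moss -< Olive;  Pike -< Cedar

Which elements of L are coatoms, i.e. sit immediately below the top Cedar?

The coatoms are exactly the elements covered by Cedar: Olive, Pike, Sage.

Olive, Pike, Sage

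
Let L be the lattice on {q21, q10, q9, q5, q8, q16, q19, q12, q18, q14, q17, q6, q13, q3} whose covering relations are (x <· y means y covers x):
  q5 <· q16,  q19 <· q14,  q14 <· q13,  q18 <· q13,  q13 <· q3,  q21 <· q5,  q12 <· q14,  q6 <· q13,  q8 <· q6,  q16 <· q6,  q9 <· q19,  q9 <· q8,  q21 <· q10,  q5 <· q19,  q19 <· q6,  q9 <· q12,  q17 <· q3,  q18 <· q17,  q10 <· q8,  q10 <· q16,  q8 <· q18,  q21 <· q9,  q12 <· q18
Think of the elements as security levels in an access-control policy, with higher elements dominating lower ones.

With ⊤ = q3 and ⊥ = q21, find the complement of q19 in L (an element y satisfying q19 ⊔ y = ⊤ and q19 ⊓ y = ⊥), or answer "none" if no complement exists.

For every candidate y, either q19 ∨ y ≠ q3 or q19 ∧ y ≠ q21; no complement exists.

none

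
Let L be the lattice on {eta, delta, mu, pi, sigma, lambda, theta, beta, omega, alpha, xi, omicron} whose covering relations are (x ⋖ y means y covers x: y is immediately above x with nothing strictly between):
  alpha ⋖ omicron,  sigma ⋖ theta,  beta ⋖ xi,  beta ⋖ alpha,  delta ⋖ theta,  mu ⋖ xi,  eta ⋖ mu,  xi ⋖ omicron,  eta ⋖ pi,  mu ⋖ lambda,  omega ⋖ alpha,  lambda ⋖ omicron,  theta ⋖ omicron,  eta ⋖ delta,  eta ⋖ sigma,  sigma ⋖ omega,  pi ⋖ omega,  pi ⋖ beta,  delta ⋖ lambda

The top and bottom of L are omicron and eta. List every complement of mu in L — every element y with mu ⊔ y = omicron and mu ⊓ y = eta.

alpha, omega, sigma, theta

Need y with mu ∨ y = omicron and mu ∧ y = eta.
Checking each element gives: alpha, omega, sigma, theta.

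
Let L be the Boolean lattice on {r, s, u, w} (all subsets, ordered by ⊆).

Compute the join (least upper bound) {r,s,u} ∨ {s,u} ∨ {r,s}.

{r,s,u}

Under ⊆, join is union: {r,s,u} ∪ {s,u} ∪ {r,s} = {r,s,u}.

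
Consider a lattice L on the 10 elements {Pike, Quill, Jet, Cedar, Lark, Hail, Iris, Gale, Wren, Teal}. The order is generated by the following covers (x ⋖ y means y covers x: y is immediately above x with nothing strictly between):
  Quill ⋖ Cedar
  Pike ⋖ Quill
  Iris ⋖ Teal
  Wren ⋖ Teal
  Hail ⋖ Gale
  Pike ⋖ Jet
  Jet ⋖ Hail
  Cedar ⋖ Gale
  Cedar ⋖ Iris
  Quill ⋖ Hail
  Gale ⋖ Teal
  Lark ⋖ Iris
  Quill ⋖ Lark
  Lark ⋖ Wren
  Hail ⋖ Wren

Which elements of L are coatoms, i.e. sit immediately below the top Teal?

Gale, Iris, Wren

The coatoms are exactly the elements covered by Teal: Gale, Iris, Wren.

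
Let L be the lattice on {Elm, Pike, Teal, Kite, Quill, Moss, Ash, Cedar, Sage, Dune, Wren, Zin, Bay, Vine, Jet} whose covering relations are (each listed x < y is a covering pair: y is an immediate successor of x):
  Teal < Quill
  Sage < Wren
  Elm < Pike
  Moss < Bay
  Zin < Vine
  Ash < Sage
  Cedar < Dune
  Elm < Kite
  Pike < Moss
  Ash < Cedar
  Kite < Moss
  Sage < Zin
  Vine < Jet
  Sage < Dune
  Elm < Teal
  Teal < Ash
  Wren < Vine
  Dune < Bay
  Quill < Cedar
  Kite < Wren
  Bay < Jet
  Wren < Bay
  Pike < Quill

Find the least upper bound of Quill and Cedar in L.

Cedar

Common upper bounds of {Quill, Cedar}: Bay, Cedar, Dune, Jet.
The least among these is Cedar.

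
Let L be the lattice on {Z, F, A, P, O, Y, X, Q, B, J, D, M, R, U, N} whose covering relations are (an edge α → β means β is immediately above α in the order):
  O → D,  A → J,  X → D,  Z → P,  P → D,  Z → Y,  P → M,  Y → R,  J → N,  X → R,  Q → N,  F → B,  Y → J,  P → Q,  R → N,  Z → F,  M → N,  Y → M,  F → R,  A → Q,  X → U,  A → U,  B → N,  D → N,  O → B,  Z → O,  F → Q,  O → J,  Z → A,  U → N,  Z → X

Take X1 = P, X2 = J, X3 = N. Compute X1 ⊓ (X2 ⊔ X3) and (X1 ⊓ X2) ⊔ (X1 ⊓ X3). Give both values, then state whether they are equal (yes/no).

X2 ⊔ X3 = N, so X1 ⊓ (X2 ⊔ X3) = P ⊓ N = P.
X1 ⊓ X2 = Z and X1 ⊓ X3 = P, so (X1 ⊓ X2) ⊔ (X1 ⊓ X3) = Z ⊔ P = P.
Equal: yes.

P; P; yes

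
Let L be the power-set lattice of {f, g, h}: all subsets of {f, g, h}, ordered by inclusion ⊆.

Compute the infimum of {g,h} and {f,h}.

Under ⊆, meet is intersection: {g,h} ∩ {f,h} = {h}.

{h}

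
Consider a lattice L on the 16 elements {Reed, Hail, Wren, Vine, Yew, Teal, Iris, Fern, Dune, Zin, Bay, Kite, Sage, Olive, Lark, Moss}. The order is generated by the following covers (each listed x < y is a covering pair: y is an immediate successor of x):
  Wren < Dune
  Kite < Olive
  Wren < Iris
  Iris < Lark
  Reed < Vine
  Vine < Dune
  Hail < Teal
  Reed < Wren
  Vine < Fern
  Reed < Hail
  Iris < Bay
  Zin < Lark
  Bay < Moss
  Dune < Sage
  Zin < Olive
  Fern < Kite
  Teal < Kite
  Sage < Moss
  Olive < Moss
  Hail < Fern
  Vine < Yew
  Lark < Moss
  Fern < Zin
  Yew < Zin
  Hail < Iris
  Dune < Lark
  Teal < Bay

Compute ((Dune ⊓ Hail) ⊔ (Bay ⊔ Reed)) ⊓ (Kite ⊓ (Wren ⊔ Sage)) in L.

Reed

Dune ∧ Hail = Reed
Bay ∨ Reed = Bay
Reed ∨ Bay = Bay
Wren ∨ Sage = Sage
Kite ∧ Sage = Vine
Bay ∧ Vine = Reed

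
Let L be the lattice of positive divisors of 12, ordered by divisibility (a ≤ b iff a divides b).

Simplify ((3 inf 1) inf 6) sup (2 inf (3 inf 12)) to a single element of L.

1

3 ∧ 1 = 1
1 ∧ 6 = 1
3 ∧ 12 = 3
2 ∧ 3 = 1
1 ∨ 1 = 1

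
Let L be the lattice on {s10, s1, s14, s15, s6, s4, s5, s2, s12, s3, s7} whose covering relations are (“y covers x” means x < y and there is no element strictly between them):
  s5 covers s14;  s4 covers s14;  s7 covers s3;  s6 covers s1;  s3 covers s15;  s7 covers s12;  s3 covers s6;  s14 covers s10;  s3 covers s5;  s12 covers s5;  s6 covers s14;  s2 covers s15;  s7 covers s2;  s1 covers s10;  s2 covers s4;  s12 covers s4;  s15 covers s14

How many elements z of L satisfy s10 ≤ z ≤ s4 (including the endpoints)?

3

The interval [s10, s4] = {s10, s14, s4}, which has 3 elements.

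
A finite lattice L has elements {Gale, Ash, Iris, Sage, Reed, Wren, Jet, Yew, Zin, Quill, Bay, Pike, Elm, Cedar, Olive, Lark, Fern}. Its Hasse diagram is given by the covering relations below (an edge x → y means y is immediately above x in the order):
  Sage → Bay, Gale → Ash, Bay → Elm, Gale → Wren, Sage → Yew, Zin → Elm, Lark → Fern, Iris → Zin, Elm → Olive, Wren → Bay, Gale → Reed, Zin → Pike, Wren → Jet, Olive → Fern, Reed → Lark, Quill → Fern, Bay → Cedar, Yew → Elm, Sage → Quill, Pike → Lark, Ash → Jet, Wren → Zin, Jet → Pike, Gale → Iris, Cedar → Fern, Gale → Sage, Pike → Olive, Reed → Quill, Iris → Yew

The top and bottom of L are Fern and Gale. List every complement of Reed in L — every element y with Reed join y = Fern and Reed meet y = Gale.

Bay, Cedar, Elm, Olive, Yew

Need y with Reed ∨ y = Fern and Reed ∧ y = Gale.
Checking each element gives: Bay, Cedar, Elm, Olive, Yew.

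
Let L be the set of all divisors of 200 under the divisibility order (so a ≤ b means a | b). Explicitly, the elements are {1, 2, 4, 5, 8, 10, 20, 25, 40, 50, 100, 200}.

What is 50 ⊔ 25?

50

Common upper bounds of {50, 25}: 100, 200, 50.
The least among these is 50.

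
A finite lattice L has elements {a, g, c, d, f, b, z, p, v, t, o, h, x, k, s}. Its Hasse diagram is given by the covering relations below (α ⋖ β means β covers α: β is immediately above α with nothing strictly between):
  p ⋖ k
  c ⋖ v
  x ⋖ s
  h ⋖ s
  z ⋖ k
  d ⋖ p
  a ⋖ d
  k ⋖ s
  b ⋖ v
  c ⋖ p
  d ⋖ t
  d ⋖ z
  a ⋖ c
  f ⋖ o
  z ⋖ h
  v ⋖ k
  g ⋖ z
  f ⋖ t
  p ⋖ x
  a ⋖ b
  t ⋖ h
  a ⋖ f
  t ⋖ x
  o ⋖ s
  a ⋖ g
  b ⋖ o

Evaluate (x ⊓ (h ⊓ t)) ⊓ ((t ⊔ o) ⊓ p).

d

h ∧ t = t
x ∧ t = t
t ∨ o = s
s ∧ p = p
t ∧ p = d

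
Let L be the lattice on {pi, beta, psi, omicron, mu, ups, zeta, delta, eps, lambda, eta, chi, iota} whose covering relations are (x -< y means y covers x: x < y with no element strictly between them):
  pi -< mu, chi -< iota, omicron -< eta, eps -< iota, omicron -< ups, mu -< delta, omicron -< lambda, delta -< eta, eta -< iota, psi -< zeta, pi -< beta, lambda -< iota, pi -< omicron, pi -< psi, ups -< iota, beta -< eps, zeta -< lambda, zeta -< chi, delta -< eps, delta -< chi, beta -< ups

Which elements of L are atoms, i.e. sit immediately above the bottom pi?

The atoms are exactly the elements that cover pi: beta, mu, omicron, psi.

beta, mu, omicron, psi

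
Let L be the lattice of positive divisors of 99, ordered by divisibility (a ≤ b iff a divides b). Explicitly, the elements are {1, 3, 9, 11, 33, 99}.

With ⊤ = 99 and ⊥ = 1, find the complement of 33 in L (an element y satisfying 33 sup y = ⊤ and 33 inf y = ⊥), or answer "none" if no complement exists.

For every candidate y, either 33 ∨ y ≠ 99 or 33 ∧ y ≠ 1; no complement exists.

none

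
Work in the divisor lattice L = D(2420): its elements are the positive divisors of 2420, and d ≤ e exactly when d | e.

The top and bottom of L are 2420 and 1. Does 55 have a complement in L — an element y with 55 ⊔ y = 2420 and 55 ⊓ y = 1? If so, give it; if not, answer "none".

For every candidate y, either 55 ∨ y ≠ 2420 or 55 ∧ y ≠ 1; no complement exists.

none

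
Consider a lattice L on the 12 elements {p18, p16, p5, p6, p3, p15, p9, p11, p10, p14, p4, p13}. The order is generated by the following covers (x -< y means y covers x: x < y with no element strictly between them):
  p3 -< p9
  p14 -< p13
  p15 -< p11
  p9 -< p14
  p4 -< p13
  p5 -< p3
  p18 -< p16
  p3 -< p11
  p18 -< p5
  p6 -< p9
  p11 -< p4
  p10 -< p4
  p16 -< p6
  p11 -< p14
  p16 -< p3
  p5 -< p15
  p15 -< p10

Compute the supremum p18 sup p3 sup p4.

Common upper bounds of {p18, p3, p4}: p13, p4.
The least among these is p4.

p4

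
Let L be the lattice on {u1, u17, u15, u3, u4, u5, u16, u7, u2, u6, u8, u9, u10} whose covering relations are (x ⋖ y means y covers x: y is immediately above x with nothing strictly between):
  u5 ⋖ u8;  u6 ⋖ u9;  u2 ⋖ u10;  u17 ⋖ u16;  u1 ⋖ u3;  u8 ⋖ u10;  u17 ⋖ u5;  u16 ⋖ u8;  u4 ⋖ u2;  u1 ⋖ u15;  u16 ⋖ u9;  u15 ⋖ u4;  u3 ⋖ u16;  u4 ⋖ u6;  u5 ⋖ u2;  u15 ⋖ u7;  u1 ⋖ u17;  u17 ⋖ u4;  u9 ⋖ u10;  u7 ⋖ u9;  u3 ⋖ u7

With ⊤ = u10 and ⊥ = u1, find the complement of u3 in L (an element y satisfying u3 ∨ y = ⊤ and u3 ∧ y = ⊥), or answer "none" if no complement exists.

Need y with u3 ∨ y = u10 and u3 ∧ y = u1.
Checking each element gives: u2.

u2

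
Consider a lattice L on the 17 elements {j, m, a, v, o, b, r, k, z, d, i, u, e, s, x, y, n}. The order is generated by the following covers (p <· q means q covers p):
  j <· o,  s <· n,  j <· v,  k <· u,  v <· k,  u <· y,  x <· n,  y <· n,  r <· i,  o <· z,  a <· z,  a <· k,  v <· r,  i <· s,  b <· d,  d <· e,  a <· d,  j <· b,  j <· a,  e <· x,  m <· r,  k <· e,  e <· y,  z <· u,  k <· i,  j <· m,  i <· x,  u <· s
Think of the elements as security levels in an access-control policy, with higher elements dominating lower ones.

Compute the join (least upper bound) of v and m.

r

Common upper bounds of {v, m}: i, n, r, s, x.
The least among these is r.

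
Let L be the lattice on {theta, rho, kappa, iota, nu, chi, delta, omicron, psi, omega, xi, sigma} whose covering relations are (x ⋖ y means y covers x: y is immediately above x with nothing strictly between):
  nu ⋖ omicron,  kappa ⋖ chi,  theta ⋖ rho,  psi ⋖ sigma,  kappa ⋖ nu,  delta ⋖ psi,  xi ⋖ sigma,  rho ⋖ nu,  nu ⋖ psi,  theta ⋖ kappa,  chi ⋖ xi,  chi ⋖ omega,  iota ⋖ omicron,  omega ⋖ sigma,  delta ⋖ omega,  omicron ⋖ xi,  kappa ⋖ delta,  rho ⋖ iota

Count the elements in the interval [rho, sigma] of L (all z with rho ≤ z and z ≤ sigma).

7

The interval [rho, sigma] = {iota, nu, omicron, psi, rho, sigma, xi}, which has 7 elements.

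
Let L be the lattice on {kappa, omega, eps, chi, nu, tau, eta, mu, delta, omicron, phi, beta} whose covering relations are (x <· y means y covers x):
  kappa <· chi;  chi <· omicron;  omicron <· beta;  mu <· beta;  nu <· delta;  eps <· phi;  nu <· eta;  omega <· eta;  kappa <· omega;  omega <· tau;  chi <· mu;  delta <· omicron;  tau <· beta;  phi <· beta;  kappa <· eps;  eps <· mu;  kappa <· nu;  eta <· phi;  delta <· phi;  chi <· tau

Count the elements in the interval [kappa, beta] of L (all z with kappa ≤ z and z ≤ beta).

12

The interval [kappa, beta] = {beta, chi, delta, eps, eta, kappa, mu, nu, omega, omicron, phi, tau}, which has 12 elements.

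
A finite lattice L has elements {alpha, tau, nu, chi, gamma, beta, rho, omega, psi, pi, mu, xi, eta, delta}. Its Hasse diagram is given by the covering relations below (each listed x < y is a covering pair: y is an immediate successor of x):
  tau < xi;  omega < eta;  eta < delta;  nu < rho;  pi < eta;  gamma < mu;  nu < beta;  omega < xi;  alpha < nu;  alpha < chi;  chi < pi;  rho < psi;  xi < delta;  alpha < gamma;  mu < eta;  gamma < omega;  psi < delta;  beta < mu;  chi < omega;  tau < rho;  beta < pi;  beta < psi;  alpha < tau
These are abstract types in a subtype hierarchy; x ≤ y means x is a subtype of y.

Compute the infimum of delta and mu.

Common lower bounds of {delta, mu}: alpha, beta, gamma, mu, nu.
The greatest among these is mu.

mu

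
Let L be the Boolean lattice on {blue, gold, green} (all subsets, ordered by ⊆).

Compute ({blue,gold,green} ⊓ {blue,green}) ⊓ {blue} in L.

{blue,gold,green} ∧ {blue,green} = {blue,green}
{blue,green} ∧ {blue} = {blue}

{blue}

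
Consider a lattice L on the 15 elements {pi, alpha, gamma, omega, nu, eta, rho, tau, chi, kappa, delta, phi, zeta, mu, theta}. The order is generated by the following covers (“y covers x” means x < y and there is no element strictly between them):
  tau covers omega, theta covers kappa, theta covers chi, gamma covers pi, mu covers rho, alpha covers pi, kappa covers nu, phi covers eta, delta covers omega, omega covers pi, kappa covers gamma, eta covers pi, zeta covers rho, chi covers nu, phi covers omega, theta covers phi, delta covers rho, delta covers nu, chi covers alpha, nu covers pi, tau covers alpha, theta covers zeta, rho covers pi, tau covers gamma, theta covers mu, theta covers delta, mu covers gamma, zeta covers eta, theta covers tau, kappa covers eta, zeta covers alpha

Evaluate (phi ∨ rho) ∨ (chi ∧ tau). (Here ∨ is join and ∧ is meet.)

theta

phi ∨ rho = theta
chi ∧ tau = alpha
theta ∨ alpha = theta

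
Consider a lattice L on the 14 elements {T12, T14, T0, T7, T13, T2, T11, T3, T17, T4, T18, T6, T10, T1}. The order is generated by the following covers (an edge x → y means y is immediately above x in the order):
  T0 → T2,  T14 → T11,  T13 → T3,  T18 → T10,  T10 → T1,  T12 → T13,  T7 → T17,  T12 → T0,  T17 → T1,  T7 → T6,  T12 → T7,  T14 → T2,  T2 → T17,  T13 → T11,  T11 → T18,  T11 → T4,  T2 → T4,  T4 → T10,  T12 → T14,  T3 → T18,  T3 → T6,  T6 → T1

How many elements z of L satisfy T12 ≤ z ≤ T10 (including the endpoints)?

10

The interval [T12, T10] = {T0, T10, T11, T12, T13, T14, T18, T2, T3, T4}, which has 10 elements.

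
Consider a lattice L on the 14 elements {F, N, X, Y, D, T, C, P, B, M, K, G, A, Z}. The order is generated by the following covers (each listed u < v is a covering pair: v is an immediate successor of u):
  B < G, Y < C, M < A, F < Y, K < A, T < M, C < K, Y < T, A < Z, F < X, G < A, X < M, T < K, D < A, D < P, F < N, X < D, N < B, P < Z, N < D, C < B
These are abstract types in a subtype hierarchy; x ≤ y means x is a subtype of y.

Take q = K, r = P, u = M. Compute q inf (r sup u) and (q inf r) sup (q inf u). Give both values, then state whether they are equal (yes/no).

r sup u = Z, so q inf (r sup u) = K inf Z = K.
q inf r = F and q inf u = T, so (q inf r) sup (q inf u) = F sup T = T.
Equal: no.

K; T; no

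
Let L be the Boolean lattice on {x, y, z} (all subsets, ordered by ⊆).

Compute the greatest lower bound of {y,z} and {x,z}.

{z}

Under ⊆, meet is intersection: {y,z} ∩ {x,z} = {z}.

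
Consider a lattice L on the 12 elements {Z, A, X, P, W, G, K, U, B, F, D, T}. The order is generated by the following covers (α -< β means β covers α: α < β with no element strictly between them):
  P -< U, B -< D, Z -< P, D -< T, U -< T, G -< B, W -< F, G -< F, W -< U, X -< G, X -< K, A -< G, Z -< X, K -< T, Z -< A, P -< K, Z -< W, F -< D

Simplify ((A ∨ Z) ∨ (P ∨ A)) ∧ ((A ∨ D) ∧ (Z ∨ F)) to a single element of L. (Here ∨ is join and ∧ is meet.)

F

A ∨ Z = A
P ∨ A = T
A ∨ T = T
A ∨ D = D
Z ∨ F = F
D ∧ F = F
T ∧ F = F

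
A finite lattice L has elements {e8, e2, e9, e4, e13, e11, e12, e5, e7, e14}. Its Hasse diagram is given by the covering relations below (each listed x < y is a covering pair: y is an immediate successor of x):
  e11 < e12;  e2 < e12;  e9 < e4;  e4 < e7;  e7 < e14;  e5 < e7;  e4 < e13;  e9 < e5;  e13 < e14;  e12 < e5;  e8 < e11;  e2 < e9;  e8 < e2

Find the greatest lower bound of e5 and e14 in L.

e5

Common lower bounds of {e5, e14}: e11, e12, e2, e5, e8, e9.
The greatest among these is e5.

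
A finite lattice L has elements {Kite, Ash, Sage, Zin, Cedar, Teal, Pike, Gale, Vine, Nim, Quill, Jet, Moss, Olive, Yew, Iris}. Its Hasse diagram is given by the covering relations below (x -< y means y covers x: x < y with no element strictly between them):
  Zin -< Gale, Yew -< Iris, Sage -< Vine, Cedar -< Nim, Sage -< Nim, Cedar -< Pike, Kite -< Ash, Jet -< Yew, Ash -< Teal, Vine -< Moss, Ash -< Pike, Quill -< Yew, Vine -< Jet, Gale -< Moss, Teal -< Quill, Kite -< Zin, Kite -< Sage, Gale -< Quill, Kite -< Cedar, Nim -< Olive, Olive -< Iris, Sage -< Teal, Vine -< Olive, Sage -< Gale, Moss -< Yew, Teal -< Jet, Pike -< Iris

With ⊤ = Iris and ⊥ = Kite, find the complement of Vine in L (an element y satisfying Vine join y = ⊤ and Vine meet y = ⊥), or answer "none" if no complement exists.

Need y with Vine ∨ y = Iris and Vine ∧ y = Kite.
Checking each element gives: Pike.

Pike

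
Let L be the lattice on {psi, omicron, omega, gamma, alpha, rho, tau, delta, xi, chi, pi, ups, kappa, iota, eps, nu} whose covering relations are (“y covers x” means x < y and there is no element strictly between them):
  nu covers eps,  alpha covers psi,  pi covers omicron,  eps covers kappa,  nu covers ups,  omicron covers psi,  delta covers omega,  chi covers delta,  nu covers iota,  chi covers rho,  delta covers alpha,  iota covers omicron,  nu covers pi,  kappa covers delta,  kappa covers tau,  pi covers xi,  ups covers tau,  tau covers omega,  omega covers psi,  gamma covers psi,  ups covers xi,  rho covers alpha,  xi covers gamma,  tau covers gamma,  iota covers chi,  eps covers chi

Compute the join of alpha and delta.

delta

Common upper bounds of {alpha, delta}: chi, delta, eps, iota, kappa, nu.
The least among these is delta.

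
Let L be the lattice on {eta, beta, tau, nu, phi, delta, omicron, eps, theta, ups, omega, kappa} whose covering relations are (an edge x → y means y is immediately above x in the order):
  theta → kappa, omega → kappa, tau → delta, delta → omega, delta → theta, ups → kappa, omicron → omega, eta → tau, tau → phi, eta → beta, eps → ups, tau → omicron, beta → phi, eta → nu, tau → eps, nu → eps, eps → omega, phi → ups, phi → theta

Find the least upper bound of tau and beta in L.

phi

Common upper bounds of {tau, beta}: kappa, phi, theta, ups.
The least among these is phi.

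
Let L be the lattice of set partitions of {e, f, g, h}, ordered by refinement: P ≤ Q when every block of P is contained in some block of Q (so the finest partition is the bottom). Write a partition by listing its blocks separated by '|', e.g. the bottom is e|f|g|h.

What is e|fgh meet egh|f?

e|f|gh

The meet (common refinement) of e|fgh and egh|f intersects blocks pairwise, giving e|f|gh.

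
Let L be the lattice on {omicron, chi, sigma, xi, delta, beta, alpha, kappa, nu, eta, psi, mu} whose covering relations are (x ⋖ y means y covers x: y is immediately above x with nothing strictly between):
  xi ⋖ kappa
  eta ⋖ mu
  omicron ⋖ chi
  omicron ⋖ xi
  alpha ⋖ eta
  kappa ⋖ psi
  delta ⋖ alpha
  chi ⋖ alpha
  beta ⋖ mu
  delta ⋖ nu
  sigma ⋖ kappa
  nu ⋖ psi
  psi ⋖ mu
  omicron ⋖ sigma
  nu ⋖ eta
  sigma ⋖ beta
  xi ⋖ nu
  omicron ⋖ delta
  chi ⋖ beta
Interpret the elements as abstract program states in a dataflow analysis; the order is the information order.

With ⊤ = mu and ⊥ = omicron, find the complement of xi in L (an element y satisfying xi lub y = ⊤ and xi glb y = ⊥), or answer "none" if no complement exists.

Need y with xi ∨ y = mu and xi ∧ y = omicron.
Checking each element gives: beta.

beta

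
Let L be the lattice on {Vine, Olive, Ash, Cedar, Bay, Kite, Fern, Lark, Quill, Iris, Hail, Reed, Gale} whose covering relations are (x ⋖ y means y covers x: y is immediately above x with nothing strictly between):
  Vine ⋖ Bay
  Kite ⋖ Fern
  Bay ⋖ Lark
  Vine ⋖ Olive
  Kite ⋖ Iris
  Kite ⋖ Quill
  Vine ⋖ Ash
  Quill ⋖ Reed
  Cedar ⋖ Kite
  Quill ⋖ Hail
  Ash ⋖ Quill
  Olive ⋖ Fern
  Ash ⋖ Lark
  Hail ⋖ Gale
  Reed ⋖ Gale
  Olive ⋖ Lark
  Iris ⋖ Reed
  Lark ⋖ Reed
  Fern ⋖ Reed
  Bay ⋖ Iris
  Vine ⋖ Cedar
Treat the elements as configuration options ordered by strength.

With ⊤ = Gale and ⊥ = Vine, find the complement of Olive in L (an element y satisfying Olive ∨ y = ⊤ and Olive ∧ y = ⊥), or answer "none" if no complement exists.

Hail

Need y with Olive ∨ y = Gale and Olive ∧ y = Vine.
Checking each element gives: Hail.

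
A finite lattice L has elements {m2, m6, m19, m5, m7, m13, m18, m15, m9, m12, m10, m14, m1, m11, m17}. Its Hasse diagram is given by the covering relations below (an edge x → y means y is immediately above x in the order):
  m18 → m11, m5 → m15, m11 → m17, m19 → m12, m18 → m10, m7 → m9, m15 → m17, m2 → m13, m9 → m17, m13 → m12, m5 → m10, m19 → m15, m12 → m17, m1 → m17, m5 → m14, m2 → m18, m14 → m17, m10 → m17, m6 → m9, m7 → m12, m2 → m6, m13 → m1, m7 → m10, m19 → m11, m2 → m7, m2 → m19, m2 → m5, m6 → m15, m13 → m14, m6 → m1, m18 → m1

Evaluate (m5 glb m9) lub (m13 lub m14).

m5 ∧ m9 = m2
m13 ∨ m14 = m14
m2 ∨ m14 = m14

m14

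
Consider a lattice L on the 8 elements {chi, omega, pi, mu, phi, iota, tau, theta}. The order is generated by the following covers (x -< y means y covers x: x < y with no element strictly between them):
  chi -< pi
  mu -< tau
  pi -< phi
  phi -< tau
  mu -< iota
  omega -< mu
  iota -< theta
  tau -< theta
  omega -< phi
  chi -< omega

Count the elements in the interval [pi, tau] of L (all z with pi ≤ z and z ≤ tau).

3

The interval [pi, tau] = {phi, pi, tau}, which has 3 elements.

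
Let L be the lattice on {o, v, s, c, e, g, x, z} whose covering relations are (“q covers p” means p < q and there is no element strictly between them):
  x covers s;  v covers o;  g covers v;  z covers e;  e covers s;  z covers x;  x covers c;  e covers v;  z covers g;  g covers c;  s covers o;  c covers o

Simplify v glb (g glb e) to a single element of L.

v

g ∧ e = v
v ∧ v = v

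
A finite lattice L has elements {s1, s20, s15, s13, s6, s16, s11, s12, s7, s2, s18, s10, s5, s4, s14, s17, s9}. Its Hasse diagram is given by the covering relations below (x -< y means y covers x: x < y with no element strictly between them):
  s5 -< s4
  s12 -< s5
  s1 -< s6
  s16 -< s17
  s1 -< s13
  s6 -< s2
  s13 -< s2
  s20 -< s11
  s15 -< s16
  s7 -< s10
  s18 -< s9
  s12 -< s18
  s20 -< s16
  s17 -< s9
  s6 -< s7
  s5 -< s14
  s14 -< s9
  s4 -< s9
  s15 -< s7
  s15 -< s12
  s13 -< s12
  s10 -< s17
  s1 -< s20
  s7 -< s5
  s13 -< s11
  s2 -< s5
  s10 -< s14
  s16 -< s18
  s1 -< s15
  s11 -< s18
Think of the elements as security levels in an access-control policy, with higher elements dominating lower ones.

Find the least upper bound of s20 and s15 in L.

s16

Common upper bounds of {s20, s15}: s16, s17, s18, s9.
The least among these is s16.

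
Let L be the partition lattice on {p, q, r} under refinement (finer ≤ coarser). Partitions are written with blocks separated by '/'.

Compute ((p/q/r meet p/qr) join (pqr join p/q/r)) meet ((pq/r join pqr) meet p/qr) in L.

p/qr

p/q/r ∧ p/qr = p/q/r
pqr ∨ p/q/r = pqr
p/q/r ∨ pqr = pqr
pq/r ∨ pqr = pqr
pqr ∧ p/qr = p/qr
pqr ∧ p/qr = p/qr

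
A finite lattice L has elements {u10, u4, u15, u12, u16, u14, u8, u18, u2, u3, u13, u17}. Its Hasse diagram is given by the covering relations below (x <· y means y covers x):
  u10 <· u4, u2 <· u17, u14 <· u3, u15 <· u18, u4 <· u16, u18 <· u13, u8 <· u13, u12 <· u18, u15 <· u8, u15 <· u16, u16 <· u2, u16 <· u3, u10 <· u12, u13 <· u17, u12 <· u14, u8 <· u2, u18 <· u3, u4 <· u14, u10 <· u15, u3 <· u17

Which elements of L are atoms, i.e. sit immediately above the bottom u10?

The atoms are exactly the elements that cover u10: u12, u15, u4.

u12, u15, u4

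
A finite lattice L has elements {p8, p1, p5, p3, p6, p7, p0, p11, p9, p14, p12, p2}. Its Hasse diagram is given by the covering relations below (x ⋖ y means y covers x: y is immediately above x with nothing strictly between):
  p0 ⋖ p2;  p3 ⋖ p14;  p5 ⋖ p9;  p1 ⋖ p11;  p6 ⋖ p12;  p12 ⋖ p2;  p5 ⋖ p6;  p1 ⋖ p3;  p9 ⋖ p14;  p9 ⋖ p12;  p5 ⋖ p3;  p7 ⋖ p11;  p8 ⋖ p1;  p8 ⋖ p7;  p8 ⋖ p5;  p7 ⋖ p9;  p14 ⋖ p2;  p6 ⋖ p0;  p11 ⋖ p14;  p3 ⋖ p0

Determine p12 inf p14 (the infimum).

Common lower bounds of {p12, p14}: p5, p7, p8, p9.
The greatest among these is p9.

p9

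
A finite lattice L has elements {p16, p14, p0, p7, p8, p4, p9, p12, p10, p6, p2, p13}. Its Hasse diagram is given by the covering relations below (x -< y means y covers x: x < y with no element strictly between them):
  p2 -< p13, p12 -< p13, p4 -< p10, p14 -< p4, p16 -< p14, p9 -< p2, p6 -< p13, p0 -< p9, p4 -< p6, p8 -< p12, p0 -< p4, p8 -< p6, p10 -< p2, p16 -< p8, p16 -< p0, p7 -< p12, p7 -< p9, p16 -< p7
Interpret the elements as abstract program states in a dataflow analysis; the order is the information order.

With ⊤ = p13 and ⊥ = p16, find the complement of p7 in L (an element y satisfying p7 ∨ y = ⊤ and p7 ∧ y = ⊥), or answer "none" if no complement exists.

p6

Need y with p7 ∨ y = p13 and p7 ∧ y = p16.
Checking each element gives: p6.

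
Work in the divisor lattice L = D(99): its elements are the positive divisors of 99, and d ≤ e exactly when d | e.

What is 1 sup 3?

Common upper bounds of {1, 3}: 3, 33, 9, 99.
The least among these is 3.

3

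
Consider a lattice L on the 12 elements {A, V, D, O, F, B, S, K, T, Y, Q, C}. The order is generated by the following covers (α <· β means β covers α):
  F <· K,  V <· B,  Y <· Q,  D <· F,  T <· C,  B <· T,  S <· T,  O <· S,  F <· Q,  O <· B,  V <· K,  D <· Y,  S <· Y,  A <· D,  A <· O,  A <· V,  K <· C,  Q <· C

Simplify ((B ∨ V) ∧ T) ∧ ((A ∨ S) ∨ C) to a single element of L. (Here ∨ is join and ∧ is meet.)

B

B ∨ V = B
B ∧ T = B
A ∨ S = S
S ∨ C = C
B ∧ C = B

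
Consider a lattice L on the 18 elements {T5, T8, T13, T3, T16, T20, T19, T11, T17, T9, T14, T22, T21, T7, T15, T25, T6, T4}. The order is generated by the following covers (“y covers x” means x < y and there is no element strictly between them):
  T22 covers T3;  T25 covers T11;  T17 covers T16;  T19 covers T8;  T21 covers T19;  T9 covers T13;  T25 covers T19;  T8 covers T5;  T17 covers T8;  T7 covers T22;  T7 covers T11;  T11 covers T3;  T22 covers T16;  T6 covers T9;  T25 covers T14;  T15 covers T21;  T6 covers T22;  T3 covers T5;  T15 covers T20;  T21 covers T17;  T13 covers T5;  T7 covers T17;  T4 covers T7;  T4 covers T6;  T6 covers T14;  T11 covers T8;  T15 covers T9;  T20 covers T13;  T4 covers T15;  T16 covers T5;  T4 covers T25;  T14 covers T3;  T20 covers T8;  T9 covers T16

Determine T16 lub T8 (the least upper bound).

T17

Common upper bounds of {T16, T8}: T15, T17, T21, T4, T7.
The least among these is T17.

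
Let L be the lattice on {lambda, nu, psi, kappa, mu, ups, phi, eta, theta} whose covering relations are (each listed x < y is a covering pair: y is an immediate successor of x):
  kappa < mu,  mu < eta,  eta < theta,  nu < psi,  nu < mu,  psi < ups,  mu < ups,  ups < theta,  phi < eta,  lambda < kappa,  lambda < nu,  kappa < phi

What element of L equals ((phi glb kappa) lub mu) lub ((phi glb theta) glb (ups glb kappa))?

phi ∧ kappa = kappa
kappa ∨ mu = mu
phi ∧ theta = phi
ups ∧ kappa = kappa
phi ∧ kappa = kappa
mu ∨ kappa = mu

mu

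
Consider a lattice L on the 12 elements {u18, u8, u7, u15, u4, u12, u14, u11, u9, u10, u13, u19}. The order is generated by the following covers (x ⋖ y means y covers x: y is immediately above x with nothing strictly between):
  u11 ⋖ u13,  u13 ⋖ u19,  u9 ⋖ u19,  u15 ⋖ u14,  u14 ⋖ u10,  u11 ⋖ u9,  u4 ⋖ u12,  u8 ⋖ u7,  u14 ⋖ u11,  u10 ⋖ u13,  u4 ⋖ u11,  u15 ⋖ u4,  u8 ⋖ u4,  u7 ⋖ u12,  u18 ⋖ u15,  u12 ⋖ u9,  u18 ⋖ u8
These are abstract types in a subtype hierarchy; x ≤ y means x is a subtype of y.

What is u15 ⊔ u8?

Common upper bounds of {u15, u8}: u11, u12, u13, u19, u4, u9.
The least among these is u4.

u4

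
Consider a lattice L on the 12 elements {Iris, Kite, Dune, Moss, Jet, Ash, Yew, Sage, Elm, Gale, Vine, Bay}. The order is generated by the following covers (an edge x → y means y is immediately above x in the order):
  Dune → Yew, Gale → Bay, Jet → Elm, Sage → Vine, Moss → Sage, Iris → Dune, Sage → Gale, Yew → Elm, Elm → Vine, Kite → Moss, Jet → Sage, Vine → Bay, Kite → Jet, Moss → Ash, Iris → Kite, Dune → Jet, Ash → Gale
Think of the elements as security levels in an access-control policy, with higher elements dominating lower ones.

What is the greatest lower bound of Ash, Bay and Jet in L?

Kite

Common lower bounds of {Ash, Bay, Jet}: Iris, Kite.
The greatest among these is Kite.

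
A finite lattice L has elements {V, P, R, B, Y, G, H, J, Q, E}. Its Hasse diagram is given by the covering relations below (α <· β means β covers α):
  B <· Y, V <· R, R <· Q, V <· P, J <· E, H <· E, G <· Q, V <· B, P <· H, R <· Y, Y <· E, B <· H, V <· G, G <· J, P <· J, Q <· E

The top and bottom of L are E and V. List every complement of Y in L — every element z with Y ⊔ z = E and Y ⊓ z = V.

Need z with Y ∨ z = E and Y ∧ z = V.
Checking each element gives: G, J, P.

G, J, P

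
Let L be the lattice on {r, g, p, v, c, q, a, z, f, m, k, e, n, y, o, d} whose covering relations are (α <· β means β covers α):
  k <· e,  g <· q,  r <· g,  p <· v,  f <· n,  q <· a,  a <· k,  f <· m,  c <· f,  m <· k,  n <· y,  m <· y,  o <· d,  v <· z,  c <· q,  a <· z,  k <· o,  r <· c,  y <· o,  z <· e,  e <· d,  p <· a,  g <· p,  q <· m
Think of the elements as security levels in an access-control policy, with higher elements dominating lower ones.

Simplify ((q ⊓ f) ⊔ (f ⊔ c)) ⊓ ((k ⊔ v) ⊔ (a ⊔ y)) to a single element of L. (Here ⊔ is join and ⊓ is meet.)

q ∧ f = c
f ∨ c = f
c ∨ f = f
k ∨ v = e
a ∨ y = o
e ∨ o = d
f ∧ d = f

f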